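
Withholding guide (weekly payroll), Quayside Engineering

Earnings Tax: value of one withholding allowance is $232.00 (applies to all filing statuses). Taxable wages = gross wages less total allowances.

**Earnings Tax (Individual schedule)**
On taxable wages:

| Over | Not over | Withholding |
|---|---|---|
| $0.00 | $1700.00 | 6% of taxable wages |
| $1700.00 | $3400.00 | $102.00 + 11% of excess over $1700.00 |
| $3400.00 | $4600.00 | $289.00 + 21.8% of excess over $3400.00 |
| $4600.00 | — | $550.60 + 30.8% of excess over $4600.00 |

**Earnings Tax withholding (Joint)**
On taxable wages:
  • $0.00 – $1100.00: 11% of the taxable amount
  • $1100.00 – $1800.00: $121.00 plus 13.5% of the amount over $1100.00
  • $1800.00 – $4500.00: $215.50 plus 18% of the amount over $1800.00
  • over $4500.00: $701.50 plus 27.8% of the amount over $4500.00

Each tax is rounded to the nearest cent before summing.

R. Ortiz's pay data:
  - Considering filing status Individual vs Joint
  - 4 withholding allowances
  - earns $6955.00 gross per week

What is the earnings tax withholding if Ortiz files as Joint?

$1126.01

Earnings Tax (Joint): taxable = $6955.00 − 4×$232.00 = $6027.00
  $701.50 + 27.8% × ($6027.00 − $4500.00) = $701.50 + 27.8% × $1527.00 = $1126.01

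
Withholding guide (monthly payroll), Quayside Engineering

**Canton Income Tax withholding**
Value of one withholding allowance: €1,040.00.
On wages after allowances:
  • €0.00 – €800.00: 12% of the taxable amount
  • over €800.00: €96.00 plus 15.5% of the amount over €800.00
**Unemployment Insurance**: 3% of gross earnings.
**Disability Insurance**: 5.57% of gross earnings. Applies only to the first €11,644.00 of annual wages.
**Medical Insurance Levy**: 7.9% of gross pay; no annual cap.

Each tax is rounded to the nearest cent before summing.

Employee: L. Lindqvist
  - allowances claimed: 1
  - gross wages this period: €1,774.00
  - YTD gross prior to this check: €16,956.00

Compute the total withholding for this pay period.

Canton Income Tax: taxable = €1,774.00 − 1×€1,040.00 = €734.00
  12% × €734.00 = €88.08
Unemployment Insurance: 3% × €1,774.00 = €53.22
Disability Insurance: YTD €16,956.00 ≥ cap €11,644.00 → €0.00
Medical Insurance Levy: 7.9% × €1,774.00 = €140.15
Total: €88.08 + €53.22 + €0.00 + €140.15 = €281.45

€281.45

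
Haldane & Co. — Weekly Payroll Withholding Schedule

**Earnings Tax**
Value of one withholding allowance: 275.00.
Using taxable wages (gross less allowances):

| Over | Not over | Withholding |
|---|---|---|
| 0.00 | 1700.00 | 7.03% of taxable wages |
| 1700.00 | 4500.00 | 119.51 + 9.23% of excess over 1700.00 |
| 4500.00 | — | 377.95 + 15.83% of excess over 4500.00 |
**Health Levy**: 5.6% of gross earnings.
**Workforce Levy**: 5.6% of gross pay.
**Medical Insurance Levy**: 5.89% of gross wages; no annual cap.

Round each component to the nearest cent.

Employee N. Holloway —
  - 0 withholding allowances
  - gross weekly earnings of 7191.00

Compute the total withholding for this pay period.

Earnings Tax: taxable = 7191.00
  377.95 + 15.83% × (7191.00 − 4500.00) = 377.95 + 15.83% × 2691.00 = 803.94
Health Levy: 5.6% × 7191.00 = 402.70
Workforce Levy: 5.6% × 7191.00 = 402.70
Medical Insurance Levy: 5.89% × 7191.00 = 423.55
Total: 803.94 + 402.70 + 402.70 + 423.55 = 2032.89

2032.89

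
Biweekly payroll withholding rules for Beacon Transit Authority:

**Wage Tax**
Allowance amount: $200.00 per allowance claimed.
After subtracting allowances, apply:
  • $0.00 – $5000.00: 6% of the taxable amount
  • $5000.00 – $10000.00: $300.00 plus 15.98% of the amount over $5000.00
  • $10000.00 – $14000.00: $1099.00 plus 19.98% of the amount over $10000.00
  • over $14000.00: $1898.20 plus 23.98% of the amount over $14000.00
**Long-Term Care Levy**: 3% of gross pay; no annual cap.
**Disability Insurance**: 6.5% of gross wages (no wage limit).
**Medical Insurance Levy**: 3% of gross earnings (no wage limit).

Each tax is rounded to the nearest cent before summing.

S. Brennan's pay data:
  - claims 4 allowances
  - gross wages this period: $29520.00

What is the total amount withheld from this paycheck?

Wage Tax: taxable = $29520.00 − 4×$200.00 = $28720.00
  $1898.20 + 23.98% × ($28720.00 − $14000.00) = $1898.20 + 23.98% × $14720.00 = $5428.06
Long-Term Care Levy: 3% × $29520.00 = $885.60
Disability Insurance: 6.5% × $29520.00 = $1918.80
Medical Insurance Levy: 3% × $29520.00 = $885.60
Total: $5428.06 + $885.60 + $1918.80 + $885.60 = $9118.06

$9118.06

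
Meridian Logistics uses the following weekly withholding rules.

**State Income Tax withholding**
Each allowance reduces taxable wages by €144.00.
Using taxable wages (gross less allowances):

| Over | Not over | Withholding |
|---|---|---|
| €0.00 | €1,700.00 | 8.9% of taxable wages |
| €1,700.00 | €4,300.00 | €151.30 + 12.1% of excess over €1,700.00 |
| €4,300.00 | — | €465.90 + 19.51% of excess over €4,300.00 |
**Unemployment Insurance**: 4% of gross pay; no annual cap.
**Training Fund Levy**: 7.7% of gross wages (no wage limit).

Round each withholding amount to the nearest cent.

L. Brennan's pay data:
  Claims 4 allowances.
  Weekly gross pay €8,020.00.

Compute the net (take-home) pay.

State Income Tax: taxable = €8,020.00 − 4×€144.00 = €7,444.00
  €465.90 + 19.51% × (€7,444.00 − €4,300.00) = €465.90 + 19.51% × €3,144.00 = €1,079.29
Unemployment Insurance: 4% × €8,020.00 = €320.80
Training Fund Levy: 7.7% × €8,020.00 = €617.54
Total withheld: €1,079.29 + €320.80 + €617.54 = €2,017.63
Net pay: €8,020.00 − €2,017.63 = €6,002.37

€6,002.37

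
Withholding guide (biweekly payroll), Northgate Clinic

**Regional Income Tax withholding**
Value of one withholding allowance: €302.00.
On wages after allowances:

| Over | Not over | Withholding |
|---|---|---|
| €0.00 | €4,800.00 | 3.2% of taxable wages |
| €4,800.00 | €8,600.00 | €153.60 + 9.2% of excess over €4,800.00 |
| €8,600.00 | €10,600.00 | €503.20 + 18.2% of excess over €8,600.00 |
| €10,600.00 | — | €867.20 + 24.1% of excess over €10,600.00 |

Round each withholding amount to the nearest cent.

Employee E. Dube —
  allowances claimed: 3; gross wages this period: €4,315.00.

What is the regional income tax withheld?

Regional Income Tax: taxable = €4,315.00 − 3×€302.00 = €3,409.00
  3.2% × €3,409.00 = €109.09

€109.09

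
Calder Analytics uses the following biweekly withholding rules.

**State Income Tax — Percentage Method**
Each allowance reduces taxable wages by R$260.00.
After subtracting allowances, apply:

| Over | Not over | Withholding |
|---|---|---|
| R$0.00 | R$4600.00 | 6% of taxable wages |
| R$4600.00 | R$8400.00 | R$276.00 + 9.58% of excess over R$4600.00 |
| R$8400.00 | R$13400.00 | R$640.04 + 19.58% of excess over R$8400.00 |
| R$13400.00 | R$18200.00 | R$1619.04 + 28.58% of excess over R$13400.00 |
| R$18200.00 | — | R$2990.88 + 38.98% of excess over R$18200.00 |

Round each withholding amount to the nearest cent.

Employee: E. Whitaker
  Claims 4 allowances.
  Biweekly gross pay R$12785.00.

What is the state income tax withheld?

State Income Tax: taxable = R$12785.00 − 4×R$260.00 = R$11745.00
  R$640.04 + 19.58% × (R$11745.00 − R$8400.00) = R$640.04 + 19.58% × R$3345.00 = R$1294.99

R$1294.99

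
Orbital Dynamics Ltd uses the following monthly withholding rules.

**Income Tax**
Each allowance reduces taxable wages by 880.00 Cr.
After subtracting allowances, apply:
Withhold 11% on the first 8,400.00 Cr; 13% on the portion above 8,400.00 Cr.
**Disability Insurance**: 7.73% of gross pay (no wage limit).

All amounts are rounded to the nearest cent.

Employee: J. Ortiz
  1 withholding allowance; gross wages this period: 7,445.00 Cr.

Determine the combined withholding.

1,297.65 Cr

Income Tax: taxable = 7,445.00 Cr − 1×880.00 Cr = 6,565.00 Cr
  11% × 6,565.00 Cr = 722.15 Cr
Disability Insurance: 7.73% × 7,445.00 Cr = 575.50 Cr
Total: 722.15 Cr + 575.50 Cr = 1,297.65 Cr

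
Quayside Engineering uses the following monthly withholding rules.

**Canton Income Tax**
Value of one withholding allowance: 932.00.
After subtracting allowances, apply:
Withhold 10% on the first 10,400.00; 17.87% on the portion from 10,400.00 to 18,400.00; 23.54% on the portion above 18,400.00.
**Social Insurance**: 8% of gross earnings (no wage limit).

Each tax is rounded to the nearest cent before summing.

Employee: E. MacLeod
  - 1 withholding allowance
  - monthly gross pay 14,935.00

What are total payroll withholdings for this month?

Canton Income Tax: taxable = 14,935.00 − 1×932.00 = 14,003.00
  1,040.00 + 17.87% × (14,003.00 − 10,400.00) = 1,040.00 + 17.87% × 3,603.00 = 1,683.86
Social Insurance: 8% × 14,935.00 = 1,194.80
Total: 1,683.86 + 1,194.80 = 2,878.66

2,878.66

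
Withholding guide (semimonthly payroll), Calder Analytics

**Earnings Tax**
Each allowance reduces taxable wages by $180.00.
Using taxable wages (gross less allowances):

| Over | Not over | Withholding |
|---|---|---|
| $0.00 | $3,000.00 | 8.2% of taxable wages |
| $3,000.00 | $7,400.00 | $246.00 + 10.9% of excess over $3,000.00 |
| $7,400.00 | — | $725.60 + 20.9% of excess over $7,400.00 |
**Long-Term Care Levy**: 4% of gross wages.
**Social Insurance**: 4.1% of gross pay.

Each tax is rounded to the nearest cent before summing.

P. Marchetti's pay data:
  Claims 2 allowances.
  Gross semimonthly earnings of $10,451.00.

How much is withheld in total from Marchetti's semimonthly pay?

$2,134.55

Earnings Tax: taxable = $10,451.00 − 2×$180.00 = $10,091.00
  $725.60 + 20.9% × ($10,091.00 − $7,400.00) = $725.60 + 20.9% × $2,691.00 = $1,288.02
Long-Term Care Levy: 4% × $10,451.00 = $418.04
Social Insurance: 4.1% × $10,451.00 = $428.49
Total: $1,288.02 + $418.04 + $428.49 = $2,134.55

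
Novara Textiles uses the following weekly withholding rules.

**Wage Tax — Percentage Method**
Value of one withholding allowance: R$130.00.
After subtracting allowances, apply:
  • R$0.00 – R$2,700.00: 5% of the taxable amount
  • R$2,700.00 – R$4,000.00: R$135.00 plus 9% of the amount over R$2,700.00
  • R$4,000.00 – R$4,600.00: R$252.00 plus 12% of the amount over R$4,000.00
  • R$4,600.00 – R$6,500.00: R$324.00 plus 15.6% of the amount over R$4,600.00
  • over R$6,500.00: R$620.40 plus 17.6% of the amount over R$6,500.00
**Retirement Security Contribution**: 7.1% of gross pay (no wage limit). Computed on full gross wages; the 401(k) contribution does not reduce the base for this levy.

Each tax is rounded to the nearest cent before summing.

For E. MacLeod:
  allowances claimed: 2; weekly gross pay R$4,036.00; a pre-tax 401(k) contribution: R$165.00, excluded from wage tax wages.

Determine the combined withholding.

R$503.55

Wage Tax: taxable = R$4,036.00 − R$165.00 − 2×R$130.00 = R$3,611.00
  R$135.00 + 9% × (R$3,611.00 − R$2,700.00) = R$135.00 + 9% × R$911.00 = R$216.99
Retirement Security Contribution: 7.1% × R$4,036.00 = R$286.56
Total: R$216.99 + R$286.56 = R$503.55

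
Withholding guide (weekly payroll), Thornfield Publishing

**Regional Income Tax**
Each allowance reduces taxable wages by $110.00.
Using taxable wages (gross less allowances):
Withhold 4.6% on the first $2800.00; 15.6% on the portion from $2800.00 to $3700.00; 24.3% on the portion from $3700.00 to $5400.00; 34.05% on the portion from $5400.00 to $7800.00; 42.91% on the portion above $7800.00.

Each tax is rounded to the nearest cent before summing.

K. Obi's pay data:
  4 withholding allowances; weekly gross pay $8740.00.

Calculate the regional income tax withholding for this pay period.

$1714.05

Regional Income Tax: taxable = $8740.00 − 4×$110.00 = $8300.00
  $1499.50 + 42.91% × ($8300.00 − $7800.00) = $1499.50 + 42.91% × $500.00 = $1714.05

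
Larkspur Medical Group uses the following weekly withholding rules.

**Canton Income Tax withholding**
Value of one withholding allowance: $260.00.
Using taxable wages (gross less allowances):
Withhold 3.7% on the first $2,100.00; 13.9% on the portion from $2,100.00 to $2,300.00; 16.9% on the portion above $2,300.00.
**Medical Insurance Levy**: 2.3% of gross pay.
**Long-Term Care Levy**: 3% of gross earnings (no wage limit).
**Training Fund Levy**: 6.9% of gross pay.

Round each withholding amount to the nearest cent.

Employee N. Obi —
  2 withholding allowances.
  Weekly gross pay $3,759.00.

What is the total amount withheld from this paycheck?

Canton Income Tax: taxable = $3,759.00 − 2×$260.00 = $3,239.00
  $105.50 + 16.9% × ($3,239.00 − $2,300.00) = $105.50 + 16.9% × $939.00 = $264.19
Medical Insurance Levy: 2.3% × $3,759.00 = $86.46
Long-Term Care Levy: 3% × $3,759.00 = $112.77
Training Fund Levy: 6.9% × $3,759.00 = $259.37
Total: $264.19 + $86.46 + $112.77 + $259.37 = $722.79

$722.79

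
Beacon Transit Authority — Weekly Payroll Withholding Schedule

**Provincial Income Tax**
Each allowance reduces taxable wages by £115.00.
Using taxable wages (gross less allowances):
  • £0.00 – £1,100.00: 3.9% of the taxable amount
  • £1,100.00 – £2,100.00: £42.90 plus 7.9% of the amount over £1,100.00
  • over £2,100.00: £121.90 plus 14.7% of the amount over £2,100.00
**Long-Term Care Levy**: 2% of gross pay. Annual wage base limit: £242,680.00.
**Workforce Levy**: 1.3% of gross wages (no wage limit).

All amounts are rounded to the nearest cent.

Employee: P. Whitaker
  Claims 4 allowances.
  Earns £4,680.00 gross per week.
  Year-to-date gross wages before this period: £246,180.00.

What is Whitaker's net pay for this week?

£4,185.62

Provincial Income Tax: taxable = £4,680.00 − 4×£115.00 = £4,220.00
  £121.90 + 14.7% × (£4,220.00 − £2,100.00) = £121.90 + 14.7% × £2,120.00 = £433.54
Long-Term Care Levy: YTD £246,180.00 ≥ cap £242,680.00 → £0.00
Workforce Levy: 1.3% × £4,680.00 = £60.84
Total withheld: £433.54 + £0.00 + £60.84 = £494.38
Net pay: £4,680.00 − £494.38 = £4,185.62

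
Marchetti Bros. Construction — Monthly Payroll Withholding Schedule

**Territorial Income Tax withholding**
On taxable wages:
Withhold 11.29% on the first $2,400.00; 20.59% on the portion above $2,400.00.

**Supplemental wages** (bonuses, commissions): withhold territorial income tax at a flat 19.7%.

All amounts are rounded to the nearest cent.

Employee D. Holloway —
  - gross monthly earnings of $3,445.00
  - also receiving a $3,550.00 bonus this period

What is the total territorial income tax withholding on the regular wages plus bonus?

$1,185.48

Territorial Income Tax: taxable = $3,445.00
  $270.96 + 20.59% × ($3,445.00 − $2,400.00) = $270.96 + 20.59% × $1,045.00 = $486.13
Supplemental (19.7% flat on bonus): 19.7% × $3,550.00 = $699.35
Total territorial income tax: $486.13 + $699.35 = $1,185.48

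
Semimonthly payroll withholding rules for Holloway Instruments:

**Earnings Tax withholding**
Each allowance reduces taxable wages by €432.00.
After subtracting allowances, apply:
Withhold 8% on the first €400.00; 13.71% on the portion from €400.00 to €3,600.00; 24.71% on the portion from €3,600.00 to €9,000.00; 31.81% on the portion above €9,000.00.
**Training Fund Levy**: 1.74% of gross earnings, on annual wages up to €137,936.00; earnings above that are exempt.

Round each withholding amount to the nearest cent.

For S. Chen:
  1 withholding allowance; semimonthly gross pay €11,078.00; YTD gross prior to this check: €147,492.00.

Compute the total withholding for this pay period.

Earnings Tax: taxable = €11,078.00 − 1×€432.00 = €10,646.00
  €1,805.06 + 31.81% × (€10,646.00 − €9,000.00) = €1,805.06 + 31.81% × €1,646.00 = €2,328.65
Training Fund Levy: YTD €147,492.00 ≥ cap €137,936.00 → €0.00
Total: €2,328.65 + €0.00 = €2,328.65

€2,328.65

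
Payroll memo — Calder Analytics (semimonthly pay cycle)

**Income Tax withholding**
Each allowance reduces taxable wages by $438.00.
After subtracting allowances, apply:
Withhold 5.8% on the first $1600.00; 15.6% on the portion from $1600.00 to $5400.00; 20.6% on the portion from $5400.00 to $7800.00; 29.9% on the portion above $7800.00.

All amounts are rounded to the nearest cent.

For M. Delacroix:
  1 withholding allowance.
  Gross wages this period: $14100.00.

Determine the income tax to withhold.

$2932.74

Income Tax: taxable = $14100.00 − 1×$438.00 = $13662.00
  $1180.00 + 29.9% × ($13662.00 − $7800.00) = $1180.00 + 29.9% × $5862.00 = $2932.74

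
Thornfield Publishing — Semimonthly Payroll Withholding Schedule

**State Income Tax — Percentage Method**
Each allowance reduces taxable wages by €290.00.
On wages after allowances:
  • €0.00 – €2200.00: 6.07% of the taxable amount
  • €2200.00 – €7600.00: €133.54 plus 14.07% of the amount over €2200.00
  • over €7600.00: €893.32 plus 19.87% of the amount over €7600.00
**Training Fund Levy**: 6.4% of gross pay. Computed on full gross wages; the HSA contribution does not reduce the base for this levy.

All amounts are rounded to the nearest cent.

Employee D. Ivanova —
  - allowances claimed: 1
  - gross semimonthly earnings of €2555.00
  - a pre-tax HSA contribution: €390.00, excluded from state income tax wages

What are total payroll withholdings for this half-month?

State Income Tax: taxable = €2555.00 − €390.00 − 1×€290.00 = €1875.00
  6.07% × €1875.00 = €113.81
Training Fund Levy: 6.4% × €2555.00 = €163.52
Total: €113.81 + €163.52 = €277.33

€277.33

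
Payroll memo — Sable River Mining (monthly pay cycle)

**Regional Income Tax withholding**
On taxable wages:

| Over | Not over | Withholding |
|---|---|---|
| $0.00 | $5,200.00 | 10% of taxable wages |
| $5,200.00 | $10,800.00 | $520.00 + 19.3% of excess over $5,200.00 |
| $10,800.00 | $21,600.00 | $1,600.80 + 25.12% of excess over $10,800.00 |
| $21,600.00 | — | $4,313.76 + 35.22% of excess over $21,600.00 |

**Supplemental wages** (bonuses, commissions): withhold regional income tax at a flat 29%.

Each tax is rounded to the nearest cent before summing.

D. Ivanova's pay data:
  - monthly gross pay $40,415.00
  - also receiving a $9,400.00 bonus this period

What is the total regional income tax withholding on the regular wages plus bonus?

Regional Income Tax: taxable = $40,415.00
  $4,313.76 + 35.22% × ($40,415.00 − $21,600.00) = $4,313.76 + 35.22% × $18,815.00 = $10,940.40
Supplemental (29% flat on bonus): 29% × $9,400.00 = $2,726.00
Total regional income tax: $10,940.40 + $2,726.00 = $13,666.40

$13,666.40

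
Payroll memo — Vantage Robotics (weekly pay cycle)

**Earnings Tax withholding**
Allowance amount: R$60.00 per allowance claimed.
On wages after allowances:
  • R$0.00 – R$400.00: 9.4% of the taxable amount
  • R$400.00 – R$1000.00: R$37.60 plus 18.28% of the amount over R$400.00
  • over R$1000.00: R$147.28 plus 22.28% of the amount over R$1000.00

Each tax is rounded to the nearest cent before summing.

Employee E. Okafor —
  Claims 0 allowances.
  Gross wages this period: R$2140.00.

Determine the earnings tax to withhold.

R$401.27

Earnings Tax: taxable = R$2140.00
  R$147.28 + 22.28% × (R$2140.00 − R$1000.00) = R$147.28 + 22.28% × R$1140.00 = R$401.27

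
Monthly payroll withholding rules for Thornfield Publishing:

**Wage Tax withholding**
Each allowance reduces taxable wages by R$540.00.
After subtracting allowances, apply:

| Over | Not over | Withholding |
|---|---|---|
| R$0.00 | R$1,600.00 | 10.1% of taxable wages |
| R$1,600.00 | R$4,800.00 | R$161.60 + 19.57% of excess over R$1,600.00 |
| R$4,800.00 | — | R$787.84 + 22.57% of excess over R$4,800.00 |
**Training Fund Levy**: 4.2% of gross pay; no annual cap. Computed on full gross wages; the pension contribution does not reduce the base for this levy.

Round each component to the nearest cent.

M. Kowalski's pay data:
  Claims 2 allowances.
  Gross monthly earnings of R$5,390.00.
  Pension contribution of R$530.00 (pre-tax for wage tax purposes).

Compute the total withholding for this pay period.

Wage Tax: taxable = R$5,390.00 − R$530.00 − 2×R$540.00 = R$3,780.00
  R$161.60 + 19.57% × (R$3,780.00 − R$1,600.00) = R$161.60 + 19.57% × R$2,180.00 = R$588.23
Training Fund Levy: 4.2% × R$5,390.00 = R$226.38
Total: R$588.23 + R$226.38 = R$814.61

R$814.61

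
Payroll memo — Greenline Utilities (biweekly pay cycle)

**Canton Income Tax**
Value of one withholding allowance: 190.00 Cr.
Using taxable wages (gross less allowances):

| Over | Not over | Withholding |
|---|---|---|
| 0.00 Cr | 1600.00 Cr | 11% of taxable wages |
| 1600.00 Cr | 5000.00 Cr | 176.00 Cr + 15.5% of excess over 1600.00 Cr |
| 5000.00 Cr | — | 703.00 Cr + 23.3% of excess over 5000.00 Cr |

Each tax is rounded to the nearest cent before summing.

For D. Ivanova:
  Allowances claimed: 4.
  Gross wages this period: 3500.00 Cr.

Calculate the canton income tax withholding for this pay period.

352.70 Cr

Canton Income Tax: taxable = 3500.00 Cr − 4×190.00 Cr = 2740.00 Cr
  176.00 Cr + 15.5% × (2740.00 Cr − 1600.00 Cr) = 176.00 Cr + 15.5% × 1140.00 Cr = 352.70 Cr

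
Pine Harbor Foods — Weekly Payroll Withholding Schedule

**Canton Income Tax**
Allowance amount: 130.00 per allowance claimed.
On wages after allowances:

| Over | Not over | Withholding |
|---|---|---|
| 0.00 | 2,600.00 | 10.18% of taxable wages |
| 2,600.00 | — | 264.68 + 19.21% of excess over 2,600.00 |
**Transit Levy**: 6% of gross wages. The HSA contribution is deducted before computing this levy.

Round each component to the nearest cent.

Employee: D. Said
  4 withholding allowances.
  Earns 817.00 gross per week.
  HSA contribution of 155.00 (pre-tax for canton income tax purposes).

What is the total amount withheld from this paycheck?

54.18

Canton Income Tax: taxable = 817.00 − 155.00 − 4×130.00 = 142.00
  10.18% × 142.00 = 14.46
Transit Levy: 6% × 662.00 = 39.72
Total: 14.46 + 39.72 = 54.18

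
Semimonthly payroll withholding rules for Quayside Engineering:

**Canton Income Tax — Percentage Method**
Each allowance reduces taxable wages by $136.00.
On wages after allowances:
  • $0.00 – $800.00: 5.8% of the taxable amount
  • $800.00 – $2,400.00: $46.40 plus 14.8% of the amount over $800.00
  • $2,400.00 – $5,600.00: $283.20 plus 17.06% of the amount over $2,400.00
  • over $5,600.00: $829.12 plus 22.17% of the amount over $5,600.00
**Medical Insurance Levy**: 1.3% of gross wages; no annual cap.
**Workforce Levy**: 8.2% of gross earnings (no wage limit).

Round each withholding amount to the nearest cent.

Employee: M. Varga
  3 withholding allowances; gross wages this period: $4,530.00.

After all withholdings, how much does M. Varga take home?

Canton Income Tax: taxable = $4,530.00 − 3×$136.00 = $4,122.00
  $283.20 + 17.06% × ($4,122.00 − $2,400.00) = $283.20 + 17.06% × $1,722.00 = $576.97
Medical Insurance Levy: 1.3% × $4,530.00 = $58.89
Workforce Levy: 8.2% × $4,530.00 = $371.46
Total withheld: $576.97 + $58.89 + $371.46 = $1,007.32
Net pay: $4,530.00 − $1,007.32 = $3,522.68

$3,522.68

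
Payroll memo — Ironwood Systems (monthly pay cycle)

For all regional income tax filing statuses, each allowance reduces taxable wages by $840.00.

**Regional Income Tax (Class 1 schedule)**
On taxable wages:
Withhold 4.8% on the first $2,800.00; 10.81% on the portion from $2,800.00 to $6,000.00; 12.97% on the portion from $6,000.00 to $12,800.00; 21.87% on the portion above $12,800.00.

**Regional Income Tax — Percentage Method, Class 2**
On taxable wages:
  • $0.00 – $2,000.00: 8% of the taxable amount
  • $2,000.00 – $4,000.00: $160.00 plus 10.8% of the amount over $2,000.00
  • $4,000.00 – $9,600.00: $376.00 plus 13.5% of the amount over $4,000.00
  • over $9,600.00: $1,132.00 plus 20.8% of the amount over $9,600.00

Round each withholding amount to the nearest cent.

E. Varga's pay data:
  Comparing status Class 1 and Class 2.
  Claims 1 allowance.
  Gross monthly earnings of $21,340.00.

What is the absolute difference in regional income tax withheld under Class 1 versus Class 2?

$352.93

Regional Income Tax (Class 1): taxable = $21,340.00 − 1×$840.00 = $20,500.00
  $1,362.28 + 21.87% × ($20,500.00 − $12,800.00) = $1,362.28 + 21.87% × $7,700.00 = $3,046.27
Regional Income Tax (Class 2): taxable = $21,340.00 − 1×$840.00 = $20,500.00
  $1,132.00 + 20.8% × ($20,500.00 − $9,600.00) = $1,132.00 + 20.8% × $10,900.00 = $3,399.20
Difference: |$3,046.27 − $3,399.20| = $352.93 (higher under Class 2)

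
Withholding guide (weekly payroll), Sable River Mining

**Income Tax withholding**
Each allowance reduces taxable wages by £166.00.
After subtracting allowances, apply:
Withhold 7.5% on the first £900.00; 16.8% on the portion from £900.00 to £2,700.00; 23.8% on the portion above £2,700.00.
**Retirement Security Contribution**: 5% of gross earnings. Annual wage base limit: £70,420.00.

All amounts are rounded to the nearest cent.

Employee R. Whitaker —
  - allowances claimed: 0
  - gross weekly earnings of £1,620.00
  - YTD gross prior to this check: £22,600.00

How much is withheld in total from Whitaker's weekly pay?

£269.46

Income Tax: taxable = £1,620.00
  £67.50 + 16.8% × (£1,620.00 − £900.00) = £67.50 + 16.8% × £720.00 = £188.46
Retirement Security Contribution: 5% × £1,620.00 = £81.00
Total: £188.46 + £81.00 = £269.46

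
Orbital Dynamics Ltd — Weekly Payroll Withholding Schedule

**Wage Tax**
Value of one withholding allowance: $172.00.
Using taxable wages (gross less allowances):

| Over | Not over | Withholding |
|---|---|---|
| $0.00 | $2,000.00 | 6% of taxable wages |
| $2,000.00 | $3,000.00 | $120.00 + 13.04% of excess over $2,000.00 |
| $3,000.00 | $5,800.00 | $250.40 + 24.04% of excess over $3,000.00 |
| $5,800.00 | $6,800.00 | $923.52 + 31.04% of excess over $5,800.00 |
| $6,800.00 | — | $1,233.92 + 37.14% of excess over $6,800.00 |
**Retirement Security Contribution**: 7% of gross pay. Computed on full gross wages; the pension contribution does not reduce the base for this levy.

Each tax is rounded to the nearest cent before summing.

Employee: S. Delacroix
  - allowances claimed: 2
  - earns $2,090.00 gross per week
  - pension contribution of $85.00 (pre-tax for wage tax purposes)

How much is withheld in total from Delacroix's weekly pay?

Wage Tax: taxable = $2,090.00 − $85.00 − 2×$172.00 = $1,661.00
  6% × $1,661.00 = $99.66
Retirement Security Contribution: 7% × $2,090.00 = $146.30
Total: $99.66 + $146.30 = $245.96

$245.96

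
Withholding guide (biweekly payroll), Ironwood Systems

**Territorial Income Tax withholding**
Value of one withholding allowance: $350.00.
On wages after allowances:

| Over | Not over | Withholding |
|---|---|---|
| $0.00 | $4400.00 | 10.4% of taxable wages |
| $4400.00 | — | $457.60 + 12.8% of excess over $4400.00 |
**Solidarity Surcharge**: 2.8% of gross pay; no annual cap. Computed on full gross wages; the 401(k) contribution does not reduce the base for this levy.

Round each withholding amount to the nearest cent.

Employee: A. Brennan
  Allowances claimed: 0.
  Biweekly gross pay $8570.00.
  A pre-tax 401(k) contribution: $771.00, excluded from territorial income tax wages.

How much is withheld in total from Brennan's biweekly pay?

Territorial Income Tax: taxable = $8570.00 − $771.00 = $7799.00
  $457.60 + 12.8% × ($7799.00 − $4400.00) = $457.60 + 12.8% × $3399.00 = $892.67
Solidarity Surcharge: 2.8% × $8570.00 = $239.96
Total: $892.67 + $239.96 = $1132.63

$1132.63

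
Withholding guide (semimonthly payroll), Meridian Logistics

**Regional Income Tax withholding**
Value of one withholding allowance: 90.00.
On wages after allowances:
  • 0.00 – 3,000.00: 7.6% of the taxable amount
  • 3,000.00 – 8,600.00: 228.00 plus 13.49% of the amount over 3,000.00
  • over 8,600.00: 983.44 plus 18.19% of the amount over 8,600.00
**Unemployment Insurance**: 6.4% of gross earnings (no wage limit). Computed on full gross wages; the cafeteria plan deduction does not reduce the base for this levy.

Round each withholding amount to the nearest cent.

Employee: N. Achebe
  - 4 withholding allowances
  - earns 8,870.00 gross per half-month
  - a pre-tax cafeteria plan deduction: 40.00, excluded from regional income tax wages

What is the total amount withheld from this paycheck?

1,533.58

Regional Income Tax: taxable = 8,870.00 − 40.00 − 4×90.00 = 8,470.00
  228.00 + 13.49% × (8,470.00 − 3,000.00) = 228.00 + 13.49% × 5,470.00 = 965.90
Unemployment Insurance: 6.4% × 8,870.00 = 567.68
Total: 965.90 + 567.68 = 1,533.58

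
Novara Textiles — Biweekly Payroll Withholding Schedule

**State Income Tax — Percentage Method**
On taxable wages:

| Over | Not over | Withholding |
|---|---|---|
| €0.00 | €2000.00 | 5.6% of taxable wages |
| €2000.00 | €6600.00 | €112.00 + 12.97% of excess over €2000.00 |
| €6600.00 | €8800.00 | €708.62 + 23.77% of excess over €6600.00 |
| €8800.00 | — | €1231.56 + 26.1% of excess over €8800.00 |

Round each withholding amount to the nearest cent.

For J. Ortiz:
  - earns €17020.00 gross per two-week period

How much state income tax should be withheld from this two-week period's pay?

State Income Tax: taxable = €17020.00
  €1231.56 + 26.1% × (€17020.00 − €8800.00) = €1231.56 + 26.1% × €8220.00 = €3376.98

€3376.98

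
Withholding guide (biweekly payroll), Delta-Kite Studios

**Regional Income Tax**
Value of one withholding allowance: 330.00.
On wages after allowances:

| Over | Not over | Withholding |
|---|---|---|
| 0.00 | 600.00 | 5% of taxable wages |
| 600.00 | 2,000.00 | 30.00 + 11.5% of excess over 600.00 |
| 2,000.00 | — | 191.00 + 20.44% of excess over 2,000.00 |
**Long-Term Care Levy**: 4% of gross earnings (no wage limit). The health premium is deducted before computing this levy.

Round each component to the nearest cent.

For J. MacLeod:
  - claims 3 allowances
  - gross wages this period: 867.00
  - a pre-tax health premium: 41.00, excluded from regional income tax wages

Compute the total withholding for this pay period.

Regional Income Tax: taxable = 867.00 − 41.00 − 3×330.00 = -164.00
  Taxable ≤ 0 → 0.00
Long-Term Care Levy: 4% × 826.00 = 33.04
Total: 0.00 + 33.04 = 33.04

33.04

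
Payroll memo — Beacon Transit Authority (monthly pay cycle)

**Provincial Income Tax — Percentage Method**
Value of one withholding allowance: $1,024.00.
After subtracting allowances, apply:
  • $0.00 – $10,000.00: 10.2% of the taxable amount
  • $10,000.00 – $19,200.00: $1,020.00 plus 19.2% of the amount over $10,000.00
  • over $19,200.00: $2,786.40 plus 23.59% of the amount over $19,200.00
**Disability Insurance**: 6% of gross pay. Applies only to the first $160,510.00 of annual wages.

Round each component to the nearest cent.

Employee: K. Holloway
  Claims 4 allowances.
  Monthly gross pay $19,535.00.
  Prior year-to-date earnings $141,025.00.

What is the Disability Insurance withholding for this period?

$1,169.10

Disability Insurance: cap $160,510.00 − YTD $141,025.00 = $19,485.00 subject; 6% × $19,485.00 = $1,169.10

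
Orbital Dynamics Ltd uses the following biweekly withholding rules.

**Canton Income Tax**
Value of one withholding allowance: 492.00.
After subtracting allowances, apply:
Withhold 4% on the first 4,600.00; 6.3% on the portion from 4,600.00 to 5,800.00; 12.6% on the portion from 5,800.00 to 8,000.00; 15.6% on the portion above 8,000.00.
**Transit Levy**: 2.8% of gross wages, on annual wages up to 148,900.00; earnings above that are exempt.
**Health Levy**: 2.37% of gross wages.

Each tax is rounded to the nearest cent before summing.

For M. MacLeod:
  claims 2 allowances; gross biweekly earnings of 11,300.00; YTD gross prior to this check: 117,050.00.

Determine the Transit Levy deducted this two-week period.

316.40

Transit Levy: 2.8% × 11,300.00 = 316.40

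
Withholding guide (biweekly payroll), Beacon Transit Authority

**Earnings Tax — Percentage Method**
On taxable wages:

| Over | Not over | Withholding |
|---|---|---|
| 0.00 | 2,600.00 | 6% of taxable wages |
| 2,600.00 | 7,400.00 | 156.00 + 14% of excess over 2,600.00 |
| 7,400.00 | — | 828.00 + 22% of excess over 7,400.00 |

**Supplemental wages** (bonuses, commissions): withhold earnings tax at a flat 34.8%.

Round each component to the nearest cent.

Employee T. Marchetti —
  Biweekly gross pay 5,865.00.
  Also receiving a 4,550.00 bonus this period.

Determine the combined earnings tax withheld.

2,196.50

Earnings Tax: taxable = 5,865.00
  156.00 + 14% × (5,865.00 − 2,600.00) = 156.00 + 14% × 3,265.00 = 613.10
Supplemental (34.8% flat on bonus): 34.8% × 4,550.00 = 1,583.40
Total earnings tax: 613.10 + 1,583.40 = 2,196.50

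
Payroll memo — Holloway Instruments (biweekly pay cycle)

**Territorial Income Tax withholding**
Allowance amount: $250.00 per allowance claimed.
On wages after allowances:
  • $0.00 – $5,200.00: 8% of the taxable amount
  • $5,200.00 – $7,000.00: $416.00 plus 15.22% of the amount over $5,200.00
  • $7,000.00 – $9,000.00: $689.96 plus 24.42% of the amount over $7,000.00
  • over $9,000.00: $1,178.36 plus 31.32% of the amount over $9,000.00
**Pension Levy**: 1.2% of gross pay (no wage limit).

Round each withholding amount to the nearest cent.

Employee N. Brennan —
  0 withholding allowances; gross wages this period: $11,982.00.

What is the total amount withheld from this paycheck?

$2,256.10

Territorial Income Tax: taxable = $11,982.00
  $1,178.36 + 31.32% × ($11,982.00 − $9,000.00) = $1,178.36 + 31.32% × $2,982.00 = $2,112.32
Pension Levy: 1.2% × $11,982.00 = $143.78
Total: $2,112.32 + $143.78 = $2,256.10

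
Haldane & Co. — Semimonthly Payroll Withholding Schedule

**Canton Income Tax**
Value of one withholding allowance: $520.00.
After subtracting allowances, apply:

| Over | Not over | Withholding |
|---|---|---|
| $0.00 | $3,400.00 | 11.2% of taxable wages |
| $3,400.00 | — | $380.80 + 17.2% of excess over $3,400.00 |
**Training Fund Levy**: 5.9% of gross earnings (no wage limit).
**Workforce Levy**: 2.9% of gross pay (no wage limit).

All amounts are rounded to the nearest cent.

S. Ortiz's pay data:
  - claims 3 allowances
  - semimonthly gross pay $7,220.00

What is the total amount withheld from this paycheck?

$1,404.88

Canton Income Tax: taxable = $7,220.00 − 3×$520.00 = $5,660.00
  $380.80 + 17.2% × ($5,660.00 − $3,400.00) = $380.80 + 17.2% × $2,260.00 = $769.52
Training Fund Levy: 5.9% × $7,220.00 = $425.98
Workforce Levy: 2.9% × $7,220.00 = $209.38
Total: $769.52 + $425.98 + $209.38 = $1,404.88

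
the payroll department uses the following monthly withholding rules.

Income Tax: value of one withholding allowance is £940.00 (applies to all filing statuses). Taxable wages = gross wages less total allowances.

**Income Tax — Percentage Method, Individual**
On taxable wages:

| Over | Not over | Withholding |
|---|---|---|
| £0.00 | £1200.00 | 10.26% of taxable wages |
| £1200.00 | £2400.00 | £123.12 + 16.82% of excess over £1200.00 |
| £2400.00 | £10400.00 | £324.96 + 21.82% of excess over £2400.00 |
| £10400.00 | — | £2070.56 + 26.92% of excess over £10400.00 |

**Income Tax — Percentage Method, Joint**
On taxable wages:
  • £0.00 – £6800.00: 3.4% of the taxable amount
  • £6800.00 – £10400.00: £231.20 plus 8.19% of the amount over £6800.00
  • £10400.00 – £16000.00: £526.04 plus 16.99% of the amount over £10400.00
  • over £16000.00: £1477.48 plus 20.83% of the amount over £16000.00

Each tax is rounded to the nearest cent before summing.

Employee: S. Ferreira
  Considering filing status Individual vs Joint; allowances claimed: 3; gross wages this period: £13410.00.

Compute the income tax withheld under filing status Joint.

£558.32

Income Tax (Joint): taxable = £13410.00 − 3×£940.00 = £10590.00
  £526.04 + 16.99% × (£10590.00 − £10400.00) = £526.04 + 16.99% × £190.00 = £558.32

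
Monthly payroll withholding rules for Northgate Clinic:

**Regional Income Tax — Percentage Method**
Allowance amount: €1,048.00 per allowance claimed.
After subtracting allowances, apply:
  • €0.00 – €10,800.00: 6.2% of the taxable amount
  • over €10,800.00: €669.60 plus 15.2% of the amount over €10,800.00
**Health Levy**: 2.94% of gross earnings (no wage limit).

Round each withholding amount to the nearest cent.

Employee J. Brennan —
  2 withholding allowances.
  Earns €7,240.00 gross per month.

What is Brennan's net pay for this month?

€6,708.21

Regional Income Tax: taxable = €7,240.00 − 2×€1,048.00 = €5,144.00
  6.2% × €5,144.00 = €318.93
Health Levy: 2.94% × €7,240.00 = €212.86
Total withheld: €318.93 + €212.86 = €531.79
Net pay: €7,240.00 − €531.79 = €6,708.21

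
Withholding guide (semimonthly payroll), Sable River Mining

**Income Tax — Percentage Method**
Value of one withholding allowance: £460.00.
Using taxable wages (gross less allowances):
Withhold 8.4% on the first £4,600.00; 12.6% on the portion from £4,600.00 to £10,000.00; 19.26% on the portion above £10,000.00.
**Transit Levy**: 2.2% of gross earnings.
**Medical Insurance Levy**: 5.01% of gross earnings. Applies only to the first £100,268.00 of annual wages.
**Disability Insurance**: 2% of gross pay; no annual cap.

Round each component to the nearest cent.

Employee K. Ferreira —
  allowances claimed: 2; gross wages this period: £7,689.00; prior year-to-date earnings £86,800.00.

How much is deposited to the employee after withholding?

Income Tax: taxable = £7,689.00 − 2×£460.00 = £6,769.00
  £386.40 + 12.6% × (£6,769.00 − £4,600.00) = £386.40 + 12.6% × £2,169.00 = £659.69
Transit Levy: 2.2% × £7,689.00 = £169.16
Medical Insurance Levy: 5.01% × £7,689.00 = £385.22
Disability Insurance: 2% × £7,689.00 = £153.78
Total withheld: £659.69 + £169.16 + £385.22 + £153.78 = £1,367.85
Net pay: £7,689.00 − £1,367.85 = £6,321.15

£6,321.15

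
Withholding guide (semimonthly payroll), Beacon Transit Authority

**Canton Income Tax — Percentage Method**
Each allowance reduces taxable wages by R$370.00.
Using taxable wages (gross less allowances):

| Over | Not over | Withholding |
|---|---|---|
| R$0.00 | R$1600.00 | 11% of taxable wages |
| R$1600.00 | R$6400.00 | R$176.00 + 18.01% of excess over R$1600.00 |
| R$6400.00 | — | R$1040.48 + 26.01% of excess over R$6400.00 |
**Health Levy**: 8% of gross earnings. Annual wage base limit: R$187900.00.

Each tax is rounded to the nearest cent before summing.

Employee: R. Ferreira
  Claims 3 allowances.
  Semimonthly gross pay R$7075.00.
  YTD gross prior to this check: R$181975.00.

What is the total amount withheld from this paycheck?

R$1436.14

Canton Income Tax: taxable = R$7075.00 − 3×R$370.00 = R$5965.00
  R$176.00 + 18.01% × (R$5965.00 − R$1600.00) = R$176.00 + 18.01% × R$4365.00 = R$962.14
Health Levy: cap R$187900.00 − YTD R$181975.00 = R$5925.00 subject; 8% × R$5925.00 = R$474.00
Total: R$962.14 + R$474.00 = R$1436.14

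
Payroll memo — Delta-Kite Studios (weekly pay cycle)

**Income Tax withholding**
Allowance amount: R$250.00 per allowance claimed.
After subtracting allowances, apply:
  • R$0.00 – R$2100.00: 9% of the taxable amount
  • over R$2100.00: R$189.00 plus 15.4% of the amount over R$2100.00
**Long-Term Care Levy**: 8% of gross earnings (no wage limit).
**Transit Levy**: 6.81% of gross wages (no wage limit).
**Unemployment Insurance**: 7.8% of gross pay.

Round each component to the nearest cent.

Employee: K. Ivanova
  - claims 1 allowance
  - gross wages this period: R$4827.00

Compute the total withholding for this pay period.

Income Tax: taxable = R$4827.00 − 1×R$250.00 = R$4577.00
  R$189.00 + 15.4% × (R$4577.00 − R$2100.00) = R$189.00 + 15.4% × R$2477.00 = R$570.46
Long-Term Care Levy: 8% × R$4827.00 = R$386.16
Transit Levy: 6.81% × R$4827.00 = R$328.72
Unemployment Insurance: 7.8% × R$4827.00 = R$376.51
Total: R$570.46 + R$386.16 + R$328.72 + R$376.51 = R$1661.85

R$1661.85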